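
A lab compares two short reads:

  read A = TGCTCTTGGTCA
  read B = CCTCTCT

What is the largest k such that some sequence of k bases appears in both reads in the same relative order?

5

Taking T (read A #1, read B #3) → C (read A #3, read B #4) → T (read A #4, read B #5) → C (read A #5, read B #6) → T (read A #10, read B #7) gives a common subsequence of length 5. dp[12][7] = 5 confirms this is the maximum.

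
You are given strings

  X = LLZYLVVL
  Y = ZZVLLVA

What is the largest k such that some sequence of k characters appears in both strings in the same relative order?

One common subsequence of length 3: L (X #2, Y #4) → L (X #5, Y #5) → V (X #6, Y #6). Since dp[8][7] = 3, nothing longer is possible.

3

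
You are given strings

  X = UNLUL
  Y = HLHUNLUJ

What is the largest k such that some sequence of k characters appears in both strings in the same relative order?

4

One common subsequence of length 4: U (X #1, Y #4), N (X #2, Y #5), L (X #3, Y #6), U (X #4, Y #7). The LCS DP gives dp[5][8] = 4, so this is optimal.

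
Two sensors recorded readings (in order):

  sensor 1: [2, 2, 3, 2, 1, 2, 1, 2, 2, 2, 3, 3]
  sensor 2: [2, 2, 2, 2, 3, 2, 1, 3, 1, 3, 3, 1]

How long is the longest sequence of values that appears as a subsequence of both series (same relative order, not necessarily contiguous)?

8

One common subsequence of length 8: 2 [1,3], 2 [2,4], 3 [3,5], 2 [4,6], 1 [5,7], 1 [7,9], 3 [11,10], 3 [12,11]. dp[12][12] = 8 confirms this is the maximum.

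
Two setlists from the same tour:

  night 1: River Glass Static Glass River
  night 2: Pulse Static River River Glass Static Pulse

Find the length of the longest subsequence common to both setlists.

Pick River at night 1[1]=night 2[4] → Glass at night 1[2]=night 2[5] → Static at night 1[3]=night 2[6]; all 3 songs appear in both, in order, and the DP table's final entry dp[5][7] is also 3, so no common subsequence is longer.

3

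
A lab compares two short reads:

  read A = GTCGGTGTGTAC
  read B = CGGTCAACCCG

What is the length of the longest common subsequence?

Pick C at read A[3]=read B[1] → G at read A[4]=read B[2] → G at read A[5]=read B[3] → T at read A[6]=read B[4] → A at read A[11]=read B[7] → C at read A[12]=read B[10]; all 6 bases appear in both, in order. The LCS DP gives dp[12][11] = 6, so this is optimal.

6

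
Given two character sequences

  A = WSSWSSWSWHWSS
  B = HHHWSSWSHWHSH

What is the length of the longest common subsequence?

8

Taking W (A #1, B #4) → S (A #2, B #5) → S (A #3, B #6) → W (A #4, B #7) → S (A #5, B #8) → W (A #7, B #10) → S (A #8, B #12) → H (A #10, B #13) gives a common subsequence of length 8, and the DP table's final entry dp[13][13] is also 8, so no common subsequence is longer.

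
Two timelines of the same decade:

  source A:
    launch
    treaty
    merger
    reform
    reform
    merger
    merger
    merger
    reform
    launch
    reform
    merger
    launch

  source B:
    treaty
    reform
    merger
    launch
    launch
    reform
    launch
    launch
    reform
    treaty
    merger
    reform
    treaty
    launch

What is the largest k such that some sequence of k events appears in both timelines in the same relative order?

Taking treaty [2,1], then reform [5,2], then merger [6,3], then reform [9,6], then launch [10,8], then reform [11,9], then merger [12,11], then launch [13,14] gives a common subsequence of length 8. dp[13][14] = 8 confirms this is the maximum.

8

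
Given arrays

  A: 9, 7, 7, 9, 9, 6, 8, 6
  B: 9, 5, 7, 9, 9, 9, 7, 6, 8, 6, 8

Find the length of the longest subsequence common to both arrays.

One common subsequence of length 7: 9 (A #1, B #1) → 7 (A #2, B #3) → 9 (A #4, B #5) → 9 (A #5, B #6) → 6 (A #6, B #8) → 8 (A #7, B #9) → 6 (A #8, B #10). The LCS DP gives dp[8][11] = 7, so this is optimal.

7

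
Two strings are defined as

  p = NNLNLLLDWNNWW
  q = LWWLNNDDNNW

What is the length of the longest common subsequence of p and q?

Pick N at p[1]=q[5]; then N at p[2]=q[6]; then D at p[8]=q[8]; then N at p[10]=q[9]; then N at p[11]=q[10]; then W at p[13]=q[11]; all 6 characters appear in both, in order. The LCS DP gives dp[13][11] = 6, so this is optimal.

6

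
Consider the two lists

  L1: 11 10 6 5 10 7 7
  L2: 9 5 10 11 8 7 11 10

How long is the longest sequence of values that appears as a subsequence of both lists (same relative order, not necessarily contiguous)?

3

Match 5 [4,2], 10 [5,3], 7 [6,6] — 3 values in the same relative order in both. The LCS DP gives dp[7][8] = 3, so this is optimal.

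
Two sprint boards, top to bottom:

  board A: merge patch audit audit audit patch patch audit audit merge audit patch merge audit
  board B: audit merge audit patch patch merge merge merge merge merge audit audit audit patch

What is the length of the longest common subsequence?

8

Pick merge at board A[1]=board B[2] → audit at board A[5]=board B[3] → patch at board A[6]=board B[4] → patch at board A[7]=board B[5] → audit at board A[8]=board B[11] → audit at board A[9]=board B[12] → audit at board A[11]=board B[13] → patch at board A[12]=board B[14]; all 8 tasks appear in both, in order, and the DP table's final entry dp[14][14] is also 8, so no common subsequence is longer.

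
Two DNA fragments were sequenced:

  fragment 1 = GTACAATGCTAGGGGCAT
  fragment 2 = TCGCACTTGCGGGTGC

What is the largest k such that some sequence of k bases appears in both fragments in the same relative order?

Taking G (fragment 1 #1, fragment 2 #3), then A (fragment 1 #3, fragment 2 #5), then C (fragment 1 #4, fragment 2 #6), then T (fragment 1 #7, fragment 2 #8), then G (fragment 1 #8, fragment 2 #9), then C (fragment 1 #9, fragment 2 #10), then G (fragment 1 #12, fragment 2 #11), then G (fragment 1 #13, fragment 2 #12), then G (fragment 1 #14, fragment 2 #13), then G (fragment 1 #15, fragment 2 #15), then C (fragment 1 #16, fragment 2 #16) gives a common subsequence of length 11, and the DP table's final entry dp[18][16] is also 11, so no common subsequence is longer.

11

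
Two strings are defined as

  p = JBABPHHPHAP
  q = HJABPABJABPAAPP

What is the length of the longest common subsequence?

7

One common subsequence of length 7: J [1,2], then B [2,7], then A [3,9], then B [4,10], then P [5,11], then P [8,14], then P [11,15]. The LCS DP gives dp[11][15] = 7, so this is optimal.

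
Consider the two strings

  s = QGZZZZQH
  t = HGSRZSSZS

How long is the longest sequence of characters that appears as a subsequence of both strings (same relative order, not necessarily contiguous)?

Pick G (s #2, t #2), then Z (s #3, t #5), then Z (s #4, t #8); all 3 characters appear in both, in order. The LCS DP gives dp[8][9] = 3, so this is optimal.

3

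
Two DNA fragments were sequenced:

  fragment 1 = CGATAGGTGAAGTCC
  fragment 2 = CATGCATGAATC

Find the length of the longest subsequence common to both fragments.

Pick C at fragment 1[1]=fragment 2[1]; then A at fragment 1[3]=fragment 2[2]; then T at fragment 1[4]=fragment 2[3]; then A at fragment 1[5]=fragment 2[6]; then T at fragment 1[8]=fragment 2[7]; then G at fragment 1[9]=fragment 2[8]; then A at fragment 1[10]=fragment 2[9]; then A at fragment 1[11]=fragment 2[10]; then T at fragment 1[13]=fragment 2[11]; then C at fragment 1[15]=fragment 2[12]; all 10 bases appear in both, in order, and the DP table's final entry dp[15][12] is also 10, so no common subsequence is longer.

10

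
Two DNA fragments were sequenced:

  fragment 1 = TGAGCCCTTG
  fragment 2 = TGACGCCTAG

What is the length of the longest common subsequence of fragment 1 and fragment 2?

One common subsequence of length 8: T (fragment 1 #1, fragment 2 #1), then G (fragment 1 #2, fragment 2 #2), then A (fragment 1 #3, fragment 2 #3), then G (fragment 1 #4, fragment 2 #5), then C (fragment 1 #6, fragment 2 #6), then C (fragment 1 #7, fragment 2 #7), then T (fragment 1 #8, fragment 2 #8), then G (fragment 1 #10, fragment 2 #10). Since dp[10][10] = 8, nothing longer is possible.

8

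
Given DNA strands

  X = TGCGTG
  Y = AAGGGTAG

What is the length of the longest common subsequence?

Taking G [2,4]; then G [4,5]; then T [5,6]; then G [6,8] gives a common subsequence of length 4. The LCS DP gives dp[6][8] = 4, so this is optimal.

4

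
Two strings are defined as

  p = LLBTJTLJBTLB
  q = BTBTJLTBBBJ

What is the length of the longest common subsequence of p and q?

6

Match B at p[3]=q[3], T at p[4]=q[4], J at p[5]=q[5], T at p[6]=q[7], B at p[9]=q[9], B at p[12]=q[10] — 6 characters in the same relative order in both. dp[12][11] = 6 confirms this is the maximum.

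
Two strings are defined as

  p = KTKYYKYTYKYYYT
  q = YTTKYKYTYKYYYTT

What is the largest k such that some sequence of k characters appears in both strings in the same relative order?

Match T [2,3], then K [3,4], then Y [5,5], then K [6,6], then Y [7,7], then T [8,8], then Y [9,9], then K [10,10], then Y [11,11], then Y [12,12], then Y [13,13], then T [14,15] — 12 characters in the same relative order in both, and the DP table's final entry dp[14][15] is also 12, so no common subsequence is longer.

12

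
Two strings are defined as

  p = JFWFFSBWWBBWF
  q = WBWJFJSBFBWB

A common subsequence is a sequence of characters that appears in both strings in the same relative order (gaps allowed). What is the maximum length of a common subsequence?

6

Taking J [1,4], F [2,5], F [5,9], B [7,10], W [9,11], B [11,12] gives a common subsequence of length 6. The LCS DP gives dp[13][12] = 6, so this is optimal.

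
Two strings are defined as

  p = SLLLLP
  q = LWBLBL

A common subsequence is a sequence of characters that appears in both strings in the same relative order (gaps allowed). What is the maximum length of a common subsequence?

Let dp[i][j] be the LCS length of the first i characters of p and the first j characters of q. dp[i][j] = dp[i-1][j-1]+1 when the i-th and j-th characters match, else max(dp[i-1][j], dp[i][j-1]).
    ·  L  W  B  L  B  L
 ·  0  0  0  0  0  0  0
 S  0  0  0  0  0  0  0
 L  0  1  1  1  1  1  1
 L  0  1  1  1  2  2  2
 L  0  1  1  1  2  2  3
 L  0  1  1  1  2  2  3
 P  0  1  1  1  2  2  3
dp[6][6] = 3. One LCS (by backtracking along matches): LLL.

3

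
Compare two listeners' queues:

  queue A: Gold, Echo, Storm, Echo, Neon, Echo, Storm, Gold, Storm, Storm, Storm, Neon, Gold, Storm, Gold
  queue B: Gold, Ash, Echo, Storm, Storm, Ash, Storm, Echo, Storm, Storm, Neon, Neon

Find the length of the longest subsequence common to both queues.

8

Taking Gold at queue A[1]=queue B[1], Echo at queue A[2]=queue B[3], Storm at queue A[3]=queue B[4], Storm at queue A[7]=queue B[5], Storm at queue A[9]=queue B[7], Storm at queue A[10]=queue B[9], Storm at queue A[11]=queue B[10], Neon at queue A[12]=queue B[12] gives a common subsequence of length 8, and the DP table's final entry dp[15][12] is also 8, so no common subsequence is longer.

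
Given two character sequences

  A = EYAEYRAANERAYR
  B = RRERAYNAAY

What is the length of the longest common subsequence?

Taking E at A[1]=B[3] → A at A[3]=B[5] → Y at A[5]=B[6] → A at A[8]=B[8] → A at A[12]=B[9] → Y at A[13]=B[10] gives a common subsequence of length 6. The LCS DP gives dp[14][10] = 6, so this is optimal.

6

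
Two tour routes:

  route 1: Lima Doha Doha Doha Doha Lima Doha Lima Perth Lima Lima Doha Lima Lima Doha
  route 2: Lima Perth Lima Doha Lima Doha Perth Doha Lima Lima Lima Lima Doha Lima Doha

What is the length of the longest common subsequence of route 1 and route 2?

11

Pick Lima [1,3]; then Doha [2,4]; then Doha [3,6]; then Doha [5,8]; then Lima [6,9]; then Lima [8,10]; then Lima [10,11]; then Lima [11,12]; then Doha [12,13]; then Lima [14,14]; then Doha [15,15]; all 11 stops appear in both, in order. Since dp[15][15] = 11, nothing longer is possible.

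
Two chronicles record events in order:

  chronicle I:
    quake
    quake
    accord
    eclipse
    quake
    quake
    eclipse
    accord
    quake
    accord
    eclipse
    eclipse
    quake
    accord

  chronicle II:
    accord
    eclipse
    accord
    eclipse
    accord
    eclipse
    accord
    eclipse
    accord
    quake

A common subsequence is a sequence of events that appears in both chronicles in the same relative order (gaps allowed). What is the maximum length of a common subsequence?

Pick accord at chronicle I[3]=chronicle II[1], then eclipse at chronicle I[4]=chronicle II[2], then eclipse at chronicle I[7]=chronicle II[4], then accord at chronicle I[8]=chronicle II[5], then accord at chronicle I[10]=chronicle II[7], then eclipse at chronicle I[11]=chronicle II[8], then quake at chronicle I[13]=chronicle II[10]; all 7 events appear in both, in order, and the DP table's final entry dp[14][10] is also 7, so no common subsequence is longer.

7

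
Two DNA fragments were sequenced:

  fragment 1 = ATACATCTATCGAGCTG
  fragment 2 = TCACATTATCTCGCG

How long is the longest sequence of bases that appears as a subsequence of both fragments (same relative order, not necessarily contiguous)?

12

One common subsequence of length 12: T (fragment 1 #2, fragment 2 #1) → A (fragment 1 #3, fragment 2 #3) → C (fragment 1 #4, fragment 2 #4) → A (fragment 1 #5, fragment 2 #5) → T (fragment 1 #6, fragment 2 #6) → T (fragment 1 #8, fragment 2 #7) → A (fragment 1 #9, fragment 2 #8) → T (fragment 1 #10, fragment 2 #11) → C (fragment 1 #11, fragment 2 #12) → G (fragment 1 #14, fragment 2 #13) → C (fragment 1 #15, fragment 2 #14) → G (fragment 1 #17, fragment 2 #15). dp[17][15] = 12 confirms this is the maximum.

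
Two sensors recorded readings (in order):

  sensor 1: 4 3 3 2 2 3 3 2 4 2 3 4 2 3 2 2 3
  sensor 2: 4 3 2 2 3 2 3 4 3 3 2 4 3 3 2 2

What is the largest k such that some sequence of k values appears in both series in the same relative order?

12

Taking 4 (sensor 1 #1, sensor 2 #1), then 3 (sensor 1 #2, sensor 2 #2), then 3 (sensor 1 #3, sensor 2 #5), then 2 (sensor 1 #4, sensor 2 #6), then 3 (sensor 1 #6, sensor 2 #9), then 3 (sensor 1 #7, sensor 2 #10), then 2 (sensor 1 #8, sensor 2 #11), then 4 (sensor 1 #9, sensor 2 #12), then 3 (sensor 1 #11, sensor 2 #13), then 3 (sensor 1 #14, sensor 2 #14), then 2 (sensor 1 #15, sensor 2 #15), then 2 (sensor 1 #16, sensor 2 #16) gives a common subsequence of length 12. dp[17][16] = 12 confirms this is the maximum.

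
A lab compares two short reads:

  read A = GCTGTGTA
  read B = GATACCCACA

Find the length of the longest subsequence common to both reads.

Let dp[i][j] be the LCS length of the first i bases of read A and the first j bases of read B. dp[i][j] = dp[i-1][j-1]+1 when the i-th and j-th bases match, else max(dp[i-1][j], dp[i][j-1]).
    ·  G  A  T  A  C  C  C  A  C  A
 ·  0  0  0  0  0  0  0  0  0  0  0
 G  0  1  1  1  1  1  1  1  1  1  1
 C  0  1  1  1  1  2  2  2  2  2  2
 T  0  1  1  2  2  2  2  2  2  2  2
 G  0  1  1  2  2  2  2  2  2  2  2
 T  0  1  1  2  2  2  2  2  2  2  2
 G  0  1  1  2  2  2  2  2  2  2  2
 T  0  1  1  2  2  2  2  2  2  2  2
 A  0  1  2  2  3  3  3  3  3  3  3
dp[8][10] = 3. One LCS (by backtracking along matches): GCA.

3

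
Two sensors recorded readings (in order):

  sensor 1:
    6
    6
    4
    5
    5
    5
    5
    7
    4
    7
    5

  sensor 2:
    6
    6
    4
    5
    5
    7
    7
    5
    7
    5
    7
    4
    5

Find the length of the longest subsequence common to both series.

10

Taking 6 [1,1], then 6 [2,2], then 4 [3,3], then 5 [4,4], then 5 [5,5], then 5 [6,8], then 5 [7,10], then 7 [8,11], then 4 [9,12], then 5 [11,13] gives a common subsequence of length 10, and the DP table's final entry dp[11][13] is also 10, so no common subsequence is longer.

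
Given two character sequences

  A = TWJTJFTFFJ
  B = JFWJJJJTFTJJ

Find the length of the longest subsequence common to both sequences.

6

Let dp[i][j] be the LCS length of the first i characters of A and the first j characters of B. dp[i][j] = dp[i-1][j-1]+1 when the i-th and j-th characters match, else max(dp[i-1][j], dp[i][j-1]).
    ·  J  F  W  J  J  J  J  T  F  T  J  J
 ·  0  0  0  0  0  0  0  0  0  0  0  0  0
 T  0  0  0  0  0  0  0  0  1  1  1  1  1
 W  0  0  0  1  1  1  1  1  1  1  1  1  1
 J  0  1  1  1  2  2  2  2  2  2  2  2  2
 T  0  1  1  1  2  2  2  2  3  3  3  3  3
 J  0  1  1  1  2  3  3  3  3  3  3  4  4
 F  0  1  2  2  2  3  3  3  3  4  4  4  4
 T  0  1  2  2  2  3  3  3  4  4  5  5  5
 F  0  1  2  2  2  3  3  3  4  5  5  5  5
 F  0  1  2  2  2  3  3  3  4  5  5  5  5
 J  0  1  2  2  3  3  4  4  4  5  5  6  6
dp[10][12] = 6. One LCS (by backtracking along matches): WJTFTJ.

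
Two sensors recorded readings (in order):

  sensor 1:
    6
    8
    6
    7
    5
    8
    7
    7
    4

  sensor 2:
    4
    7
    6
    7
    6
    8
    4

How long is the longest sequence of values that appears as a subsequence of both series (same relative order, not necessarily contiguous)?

4

Taking 6 [1,3], then 6 [3,5], then 8 [6,6], then 4 [9,7] gives a common subsequence of length 4. Since dp[9][7] = 4, nothing longer is possible.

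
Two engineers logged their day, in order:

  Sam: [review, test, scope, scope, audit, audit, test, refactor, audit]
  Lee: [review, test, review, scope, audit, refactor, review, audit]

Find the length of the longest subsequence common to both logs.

One common subsequence of length 6: review (Sam #1, Lee #1) → test (Sam #2, Lee #2) → scope (Sam #4, Lee #4) → audit (Sam #6, Lee #5) → refactor (Sam #8, Lee #6) → audit (Sam #9, Lee #8), and the DP table's final entry dp[9][8] is also 6, so no common subsequence is longer.

6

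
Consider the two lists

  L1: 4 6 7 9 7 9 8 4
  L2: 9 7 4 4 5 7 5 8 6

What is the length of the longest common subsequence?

Taking 4 [1,4]; then 7 [3,6]; then 8 [7,8] gives a common subsequence of length 3. Since dp[8][9] = 3, nothing longer is possible.

3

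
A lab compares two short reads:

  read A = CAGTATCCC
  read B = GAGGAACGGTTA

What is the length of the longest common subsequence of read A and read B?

4

One common subsequence of length 4: C [1,7]; then G [3,9]; then T [4,11]; then A [5,12]. The LCS DP gives dp[9][12] = 4, so this is optimal.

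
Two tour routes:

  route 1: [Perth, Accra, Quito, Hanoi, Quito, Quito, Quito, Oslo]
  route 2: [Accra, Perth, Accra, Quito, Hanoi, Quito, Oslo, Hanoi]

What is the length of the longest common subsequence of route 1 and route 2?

6

One common subsequence of length 6: Perth at route 1[1]=route 2[2]; then Accra at route 1[2]=route 2[3]; then Quito at route 1[3]=route 2[4]; then Hanoi at route 1[4]=route 2[5]; then Quito at route 1[7]=route 2[6]; then Oslo at route 1[8]=route 2[7]. dp[8][8] = 6 confirms this is the maximum.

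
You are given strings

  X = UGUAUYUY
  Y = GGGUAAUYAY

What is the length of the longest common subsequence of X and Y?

6

Let dp[i][j] be the LCS length of the first i characters of X and the first j characters of Y. dp[i][j] = dp[i-1][j-1]+1 when the i-th and j-th characters match, else max(dp[i-1][j], dp[i][j-1]).
    ·  G  G  G  U  A  A  U  Y  A  Y
 ·  0  0  0  0  0  0  0  0  0  0  0
 U  0  0  0  0  1  1  1  1  1  1  1
 G  0  1  1  1  1  1  1  1  1  1  1
 U  0  1  1  1  2  2  2  2  2  2  2
 A  0  1  1  1  2  3  3  3  3  3  3
 U  0  1  1  1  2  3  3  4  4  4  4
 Y  0  1  1  1  2  3  3  4  5  5  5
 U  0  1  1  1  2  3  3  4  5  5  5
 Y  0  1  1  1  2  3  3  4  5  5  6
dp[8][10] = 6. One LCS (by backtracking along matches): GUAUYY.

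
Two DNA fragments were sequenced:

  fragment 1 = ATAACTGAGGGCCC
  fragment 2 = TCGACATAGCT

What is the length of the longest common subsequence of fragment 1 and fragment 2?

7

Pick T at fragment 1[2]=fragment 2[1], A at fragment 1[3]=fragment 2[4], A at fragment 1[4]=fragment 2[6], T at fragment 1[6]=fragment 2[7], A at fragment 1[8]=fragment 2[8], G at fragment 1[11]=fragment 2[9], C at fragment 1[12]=fragment 2[10]; all 7 bases appear in both, in order, and the DP table's final entry dp[14][11] is also 7, so no common subsequence is longer.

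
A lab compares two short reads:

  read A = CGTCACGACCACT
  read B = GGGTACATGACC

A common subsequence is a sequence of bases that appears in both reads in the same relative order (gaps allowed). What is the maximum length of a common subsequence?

8

Match G (read A #2, read B #3), then T (read A #3, read B #4), then C (read A #4, read B #6), then A (read A #5, read B #7), then G (read A #7, read B #9), then A (read A #8, read B #10), then C (read A #10, read B #11), then C (read A #12, read B #12) — 8 bases in the same relative order in both. Since dp[13][12] = 8, nothing longer is possible.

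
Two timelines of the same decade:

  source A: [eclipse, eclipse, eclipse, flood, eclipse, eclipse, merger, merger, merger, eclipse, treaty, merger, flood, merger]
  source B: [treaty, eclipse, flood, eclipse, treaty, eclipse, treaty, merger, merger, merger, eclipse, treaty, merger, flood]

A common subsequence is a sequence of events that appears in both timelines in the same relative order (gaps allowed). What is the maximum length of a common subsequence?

One common subsequence of length 11: eclipse [3,2], then flood [4,3], then eclipse [5,4], then eclipse [6,6], then merger [7,8], then merger [8,9], then merger [9,10], then eclipse [10,11], then treaty [11,12], then merger [12,13], then flood [13,14], and the DP table's final entry dp[14][14] is also 11, so no common subsequence is longer.

11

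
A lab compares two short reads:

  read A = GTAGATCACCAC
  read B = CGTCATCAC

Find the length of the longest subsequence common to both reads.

Let dp[i][j] be the LCS length of the first i bases of read A and the first j bases of read B. dp[i][j] = dp[i-1][j-1]+1 when the i-th and j-th bases match, else max(dp[i-1][j], dp[i][j-1]).
    ·  C  G  T  C  A  T  C  A  C
 ·  0  0  0  0  0  0  0  0  0  0
 G  0  0  1  1  1  1  1  1  1  1
 T  0  0  1  2  2  2  2  2  2  2
 A  0  0  1  2  2  3  3  3  3  3
 G  0  0  1  2  2  3  3  3  3  3
 A  0  0  1  2  2  3  3  3  4  4
 T  0  0  1  2  2  3  4  4  4  4
 C  0  1  1  2  3  3  4  5  5  5
 A  0  1  1  2  3  4  4  5  6  6
 C  0  1  1  2  3  4  4  5  6  7
 C  0  1  1  2  3  4  4  5  6  7
 A  0  1  1  2  3  4  4  5  6  7
 C  0  1  1  2  3  4  4  5  6  7
dp[12][9] = 7. One LCS (by backtracking along matches): GTATCAC.

7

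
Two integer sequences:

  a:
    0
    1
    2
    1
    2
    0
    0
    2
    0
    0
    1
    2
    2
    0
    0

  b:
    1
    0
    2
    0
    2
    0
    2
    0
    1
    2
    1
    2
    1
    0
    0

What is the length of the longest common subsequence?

Pick 0 (a #1, b #2); then 2 (a #3, b #3); then 2 (a #5, b #5); then 0 (a #7, b #6); then 2 (a #8, b #7); then 0 (a #10, b #8); then 1 (a #11, b #9); then 2 (a #12, b #10); then 2 (a #13, b #12); then 0 (a #14, b #14); then 0 (a #15, b #15); all 11 values appear in both, in order. Since dp[15][15] = 11, nothing longer is possible.

11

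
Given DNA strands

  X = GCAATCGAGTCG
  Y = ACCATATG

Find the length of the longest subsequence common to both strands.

Pick C at X[2]=Y[3] → A at X[4]=Y[4] → T at X[5]=Y[5] → A at X[8]=Y[6] → T at X[10]=Y[7] → G at X[12]=Y[8]; all 6 bases appear in both, in order, and the DP table's final entry dp[12][8] is also 6, so no common subsequence is longer.

6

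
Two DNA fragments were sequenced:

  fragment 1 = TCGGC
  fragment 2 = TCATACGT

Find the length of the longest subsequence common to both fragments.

3

Let dp[i][j] be the LCS length of the first i bases of fragment 1 and the first j bases of fragment 2. dp[i][j] = dp[i-1][j-1]+1 when the i-th and j-th bases match, else max(dp[i-1][j], dp[i][j-1]).
    ·  T  C  A  T  A  C  G  T
 ·  0  0  0  0  0  0  0  0  0
 T  0  1  1  1  1  1  1  1  1
 C  0  1  2  2  2  2  2  2  2
 G  0  1  2  2  2  2  2  3  3
 G  0  1  2  2  2  2  2  3  3
 C  0  1  2  2  2  2  3  3  3
dp[5][8] = 3. One LCS (by backtracking along matches): TCG.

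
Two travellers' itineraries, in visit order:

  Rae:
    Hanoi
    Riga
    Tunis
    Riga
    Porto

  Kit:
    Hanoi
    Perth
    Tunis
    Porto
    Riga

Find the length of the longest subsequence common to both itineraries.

Taking Hanoi at Rae[1]=Kit[1], Tunis at Rae[3]=Kit[3], Riga at Rae[4]=Kit[5] gives a common subsequence of length 3, and the DP table's final entry dp[5][5] is also 3, so no common subsequence is longer.

3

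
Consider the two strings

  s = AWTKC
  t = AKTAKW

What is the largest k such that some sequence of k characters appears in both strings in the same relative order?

Let dp[i][j] be the LCS length of the first i characters of s and the first j characters of t. dp[i][j] = dp[i-1][j-1]+1 when the i-th and j-th characters match, else max(dp[i-1][j], dp[i][j-1]).
    ·  A  K  T  A  K  W
 ·  0  0  0  0  0  0  0
 A  0  1  1  1  1  1  1
 W  0  1  1  1  1  1  2
 T  0  1  1  2  2  2  2
 K  0  1  2  2  2  3  3
 C  0  1  2  2  2  3  3
dp[5][6] = 3. One LCS (by backtracking along matches): ATK.

3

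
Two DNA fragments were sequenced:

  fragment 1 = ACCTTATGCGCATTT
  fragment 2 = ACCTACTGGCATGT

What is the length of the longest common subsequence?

12

Pick A [1,1], C [2,2], C [3,3], T [5,4], A [6,5], T [7,7], G [8,8], G [10,9], C [11,10], A [12,11], T [13,12], T [15,14]; all 12 bases appear in both, in order. The LCS DP gives dp[15][14] = 12, so this is optimal.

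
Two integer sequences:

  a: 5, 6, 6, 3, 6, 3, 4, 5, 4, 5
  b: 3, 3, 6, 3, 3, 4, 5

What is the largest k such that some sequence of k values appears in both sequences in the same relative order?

5

Pick 6 [3,3], 3 [4,4], 3 [6,5], 4 [9,6], 5 [10,7]; all 5 values appear in both, in order. Since dp[10][7] = 5, nothing longer is possible.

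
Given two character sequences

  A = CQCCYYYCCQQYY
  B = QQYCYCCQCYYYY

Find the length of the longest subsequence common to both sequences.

Pick Q at A[2]=B[2] → C at A[4]=B[4] → Y at A[7]=B[5] → C at A[8]=B[6] → C at A[9]=B[7] → Q at A[10]=B[8] → Y at A[12]=B[12] → Y at A[13]=B[13]; all 8 characters appear in both, in order. dp[13][13] = 8 confirms this is the maximum.

8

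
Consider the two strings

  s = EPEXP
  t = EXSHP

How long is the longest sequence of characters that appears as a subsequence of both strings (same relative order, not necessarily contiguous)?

3

Let dp[i][j] be the LCS length of the first i characters of s and the first j characters of t. dp[i][j] = dp[i-1][j-1]+1 when the i-th and j-th characters match, else max(dp[i-1][j], dp[i][j-1]).
    ·  E  X  S  H  P
 ·  0  0  0  0  0  0
 E  0  1  1  1  1  1
 P  0  1  1  1  1  2
 E  0  1  1  1  1  2
 X  0  1  2  2  2  2
 P  0  1  2  2  2  3
dp[5][5] = 3. One LCS (by backtracking along matches): EXP.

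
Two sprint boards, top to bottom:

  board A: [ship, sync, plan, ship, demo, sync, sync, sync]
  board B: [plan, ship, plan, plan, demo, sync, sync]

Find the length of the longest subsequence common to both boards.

5

Taking ship [1,2] → plan [3,4] → demo [5,5] → sync [7,6] → sync [8,7] gives a common subsequence of length 5. dp[8][7] = 5 confirms this is the maximum.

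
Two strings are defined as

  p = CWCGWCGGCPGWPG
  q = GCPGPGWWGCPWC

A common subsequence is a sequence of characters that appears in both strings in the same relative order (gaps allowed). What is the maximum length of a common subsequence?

Pick C (p #1, q #2); then W (p #2, q #7); then W (p #5, q #8); then G (p #8, q #9); then C (p #9, q #10); then P (p #10, q #11); then W (p #12, q #12); all 7 characters appear in both, in order. dp[14][13] = 7 confirms this is the maximum.

7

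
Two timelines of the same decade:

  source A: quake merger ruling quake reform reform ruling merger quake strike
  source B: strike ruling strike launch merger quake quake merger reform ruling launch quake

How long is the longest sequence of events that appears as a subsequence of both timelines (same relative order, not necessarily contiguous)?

5

Taking quake at source A[1]=source B[7]; then merger at source A[2]=source B[8]; then reform at source A[6]=source B[9]; then ruling at source A[7]=source B[10]; then quake at source A[9]=source B[12] gives a common subsequence of length 5, and the DP table's final entry dp[10][12] is also 5, so no common subsequence is longer.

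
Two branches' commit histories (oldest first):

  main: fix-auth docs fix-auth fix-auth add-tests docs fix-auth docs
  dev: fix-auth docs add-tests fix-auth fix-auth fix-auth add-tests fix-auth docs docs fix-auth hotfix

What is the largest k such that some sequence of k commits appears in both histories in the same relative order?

Match fix-auth (main #1, dev #1); then docs (main #2, dev #2); then fix-auth (main #3, dev #5); then fix-auth (main #4, dev #6); then add-tests (main #5, dev #7); then docs (main #6, dev #10); then fix-auth (main #7, dev #11) — 7 commits in the same relative order in both. dp[8][12] = 7 confirms this is the maximum.

7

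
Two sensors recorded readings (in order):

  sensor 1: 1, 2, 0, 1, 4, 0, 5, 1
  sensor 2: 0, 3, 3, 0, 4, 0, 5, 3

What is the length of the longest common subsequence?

Let dp[i][j] be the LCS length of the first i values of sensor 1 and the first j values of sensor 2. dp[i][j] = dp[i-1][j-1]+1 when the i-th and j-th values match, else max(dp[i-1][j], dp[i][j-1]).
    ·  0  3  3  0  4  0  5  3
 ·  0  0  0  0  0  0  0  0  0
 1  0  0  0  0  0  0  0  0  0
 2  0  0  0  0  0  0  0  0  0
 0  0  1  1  1  1  1  1  1  1
 1  0  1  1  1  1  1  1  1  1
 4  0  1  1  1  1  2  2  2  2
 0  0  1  1  1  2  2  3  3  3
 5  0  1  1  1  2  2  3  4  4
 1  0  1  1  1  2  2  3  4  4
dp[8][8] = 4. One LCS (by backtracking along matches): 0, 4, 0, 5.

4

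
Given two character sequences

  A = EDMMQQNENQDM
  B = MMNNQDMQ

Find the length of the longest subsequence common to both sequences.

7

Let dp[i][j] be the LCS length of the first i characters of A and the first j characters of B. dp[i][j] = dp[i-1][j-1]+1 when the i-th and j-th characters match, else max(dp[i-1][j], dp[i][j-1]).
    ·  M  M  N  N  Q  D  M  Q
 ·  0  0  0  0  0  0  0  0  0
 E  0  0  0  0  0  0  0  0  0
 D  0  0  0  0  0  0  1  1  1
 M  0  1  1  1  1  1  1  2  2
 M  0  1  2  2  2  2  2  2  2
 Q  0  1  2  2  2  3  3  3  3
 Q  0  1  2  2  2  3  3  3  4
 N  0  1  2  3  3  3  3  3  4
 E  0  1  2  3  3  3  3  3  4
 N  0  1  2  3  4  4  4  4  4
 Q  0  1  2  3  4  5  5  5  5
 D  0  1  2  3  4  5  6  6  6
 M  0  1  2  3  4  5  6  7  7
dp[12][8] = 7. One LCS (by backtracking along matches): MMNNQDM.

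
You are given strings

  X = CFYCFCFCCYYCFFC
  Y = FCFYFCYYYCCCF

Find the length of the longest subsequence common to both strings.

Pick C [1,2], then F [2,3], then Y [3,4], then F [5,5], then C [6,6], then C [8,10], then C [9,11], then C [12,12], then F [14,13]; all 9 characters appear in both, in order. dp[15][13] = 9 confirms this is the maximum.

9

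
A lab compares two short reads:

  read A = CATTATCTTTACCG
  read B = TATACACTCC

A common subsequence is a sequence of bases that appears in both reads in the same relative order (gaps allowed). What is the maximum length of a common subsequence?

Let dp[i][j] be the LCS length of the first i bases of read A and the first j bases of read B. dp[i][j] = dp[i-1][j-1]+1 when the i-th and j-th bases match, else max(dp[i-1][j], dp[i][j-1]).
    ·  T  A  T  A  C  A  C  T  C  C
 ·  0  0  0  0  0  0  0  0  0  0  0
 C  0  0  0  0  0  1  1  1  1  1  1
 A  0  0  1  1  1  1  2  2  2  2  2
 T  0  1  1  2  2  2  2  2  3  3  3
 T  0  1  1  2  2  2  2  2  3  3  3
 A  0  1  2  2  3  3  3  3  3  3  3
 T  0  1  2  3  3  3  3  3  4  4  4
 C  0  1  2  3  3  4  4  4  4  5  5
 T  0  1  2  3  3  4  4  4  5  5  5
 T  0  1  2  3  3  4  4  4  5  5  5
 T  0  1  2  3  3  4  4  4  5  5  5
 A  0  1  2  3  4  4  5  5  5  5  5
 C  0  1  2  3  4  5  5  6  6  6  6
 C  0  1  2  3  4  5  5  6  6  7  7
 G  0  1  2  3  4  5  5  6  6  7  7
dp[14][10] = 7. One LCS (by backtracking along matches): ATACTCC.

7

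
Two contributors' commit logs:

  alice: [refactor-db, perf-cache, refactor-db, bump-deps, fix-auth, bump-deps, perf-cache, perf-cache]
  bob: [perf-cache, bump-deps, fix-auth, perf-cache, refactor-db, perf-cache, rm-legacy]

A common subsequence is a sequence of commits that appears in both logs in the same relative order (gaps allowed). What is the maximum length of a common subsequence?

Taking perf-cache [2,1], bump-deps [4,2], fix-auth [5,3], perf-cache [7,4], perf-cache [8,6] gives a common subsequence of length 5, and the DP table's final entry dp[8][7] is also 5, so no common subsequence is longer.

5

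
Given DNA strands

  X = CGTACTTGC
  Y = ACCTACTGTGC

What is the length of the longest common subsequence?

Let dp[i][j] be the LCS length of the first i bases of X and the first j bases of Y. dp[i][j] = dp[i-1][j-1]+1 when the i-th and j-th bases match, else max(dp[i-1][j], dp[i][j-1]).
    ·  A  C  C  T  A  C  T  G  T  G  C
 ·  0  0  0  0  0  0  0  0  0  0  0  0
 C  0  0  1  1  1  1  1  1  1  1  1  1
 G  0  0  1  1  1  1  1  1  2  2  2  2
 T  0  0  1  1  2  2  2  2  2  3  3  3
 A  0  1  1  1  2  3  3  3  3  3  3  3
 C  0  1  2  2  2  3  4  4  4  4  4  4
 T  0  1  2  2  3  3  4  5  5  5  5  5
 T  0  1  2  2  3  3  4  5  5  6  6  6
 G  0  1  2  2  3  3  4  5  6  6  7  7
 C  0  1  2  3  3  3  4  5  6  6  7  8
dp[9][11] = 8. One LCS (by backtracking along matches): CTACTTGC.

8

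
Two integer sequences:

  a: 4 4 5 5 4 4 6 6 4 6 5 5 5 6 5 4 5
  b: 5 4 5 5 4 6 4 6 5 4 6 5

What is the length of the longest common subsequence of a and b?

10

Taking 4 [2,2] → 5 [3,3] → 5 [4,4] → 4 [6,5] → 6 [8,6] → 4 [9,7] → 6 [10,8] → 5 [11,9] → 6 [14,11] → 5 [17,12] gives a common subsequence of length 10. dp[17][12] = 10 confirms this is the maximum.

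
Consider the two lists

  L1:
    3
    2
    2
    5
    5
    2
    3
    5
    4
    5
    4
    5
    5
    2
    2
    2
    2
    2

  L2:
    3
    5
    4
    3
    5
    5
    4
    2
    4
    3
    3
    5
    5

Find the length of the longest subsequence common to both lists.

8

Taking 3 (L1 #1, L2 #1), then 5 (L1 #4, L2 #2), then 5 (L1 #5, L2 #5), then 5 (L1 #8, L2 #6), then 4 (L1 #9, L2 #7), then 4 (L1 #11, L2 #9), then 5 (L1 #12, L2 #12), then 5 (L1 #13, L2 #13) gives a common subsequence of length 8. Since dp[18][13] = 8, nothing longer is possible.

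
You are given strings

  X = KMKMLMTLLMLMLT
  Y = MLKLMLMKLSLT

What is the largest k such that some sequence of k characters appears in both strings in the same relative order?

9

Match M (X #2, Y #1) → K (X #3, Y #3) → L (X #5, Y #4) → M (X #6, Y #5) → L (X #9, Y #6) → M (X #10, Y #7) → L (X #11, Y #9) → L (X #13, Y #11) → T (X #14, Y #12) — 9 characters in the same relative order in both. The LCS DP gives dp[14][12] = 9, so this is optimal.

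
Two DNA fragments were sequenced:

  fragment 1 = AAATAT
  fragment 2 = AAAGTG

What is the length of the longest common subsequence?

4

Match A [1,1], A [2,2], A [3,3], T [4,5] — 4 bases in the same relative order in both, and the DP table's final entry dp[6][6] is also 4, so no common subsequence is longer.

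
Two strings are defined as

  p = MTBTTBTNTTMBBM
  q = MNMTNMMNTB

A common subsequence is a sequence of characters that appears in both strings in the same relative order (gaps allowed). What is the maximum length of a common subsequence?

Match M [1,3] → T [2,4] → N [8,8] → T [10,9] → B [13,10] — 5 characters in the same relative order in both. dp[14][10] = 5 confirms this is the maximum.

5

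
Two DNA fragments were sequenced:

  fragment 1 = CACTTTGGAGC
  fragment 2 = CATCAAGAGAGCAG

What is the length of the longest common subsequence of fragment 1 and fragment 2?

8

Taking C [1,1], A [2,2], C [3,4], G [7,7], G [8,9], A [9,10], G [10,11], C [11,12] gives a common subsequence of length 8. The LCS DP gives dp[11][14] = 8, so this is optimal.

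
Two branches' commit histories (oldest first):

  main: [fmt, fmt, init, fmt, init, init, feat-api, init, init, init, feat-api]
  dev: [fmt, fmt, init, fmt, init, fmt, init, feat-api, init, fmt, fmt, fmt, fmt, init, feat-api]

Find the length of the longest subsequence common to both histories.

10

One common subsequence of length 10: fmt [1,1] → fmt [2,2] → init [3,3] → fmt [4,4] → init [5,5] → init [6,7] → feat-api [7,8] → init [8,9] → init [10,14] → feat-api [11,15]. The LCS DP gives dp[11][15] = 10, so this is optimal.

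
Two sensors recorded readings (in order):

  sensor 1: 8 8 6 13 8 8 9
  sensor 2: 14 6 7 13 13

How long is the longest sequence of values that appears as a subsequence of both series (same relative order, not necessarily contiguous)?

Let dp[i][j] be the LCS length of the first i values of sensor 1 and the first j values of sensor 2. dp[i][j] = dp[i-1][j-1]+1 when the i-th and j-th values match, else max(dp[i-1][j], dp[i][j-1]).
    · 14  6  7 13 13
 ·  0  0  0  0  0  0
 8  0  0  0  0  0  0
 8  0  0  0  0  0  0
 6  0  0  1  1  1  1
13  0  0  1  1  2  2
 8  0  0  1  1  2  2
 8  0  0  1  1  2  2
 9  0  0  1  1  2  2
dp[7][5] = 2. One LCS (by backtracking along matches): 6, 13.

2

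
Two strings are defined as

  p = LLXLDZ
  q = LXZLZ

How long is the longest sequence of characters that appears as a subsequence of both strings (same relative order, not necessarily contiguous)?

Taking L [2,1], X [3,2], L [4,4], Z [6,5] gives a common subsequence of length 4. Since dp[6][5] = 4, nothing longer is possible.

4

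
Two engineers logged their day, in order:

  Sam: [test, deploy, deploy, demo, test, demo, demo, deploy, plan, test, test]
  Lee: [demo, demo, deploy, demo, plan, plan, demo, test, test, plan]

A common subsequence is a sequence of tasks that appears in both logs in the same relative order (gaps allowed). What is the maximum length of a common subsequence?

Pick demo at Sam[4]=Lee[1]; then demo at Sam[6]=Lee[2]; then demo at Sam[7]=Lee[4]; then plan at Sam[9]=Lee[6]; then test at Sam[10]=Lee[8]; then test at Sam[11]=Lee[9]; all 6 tasks appear in both, in order. Since dp[11][10] = 6, nothing longer is possible.

6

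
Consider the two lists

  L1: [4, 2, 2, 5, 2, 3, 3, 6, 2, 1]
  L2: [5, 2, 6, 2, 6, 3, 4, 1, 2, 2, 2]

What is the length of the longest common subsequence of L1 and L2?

5

Let dp[i][j] be the LCS length of the first i values of L1 and the first j values of L2. dp[i][j] = dp[i-1][j-1]+1 when the i-th and j-th values match, else max(dp[i-1][j], dp[i][j-1]).
    ·  5  2  6  2  6  3  4  1  2  2  2
 ·  0  0  0  0  0  0  0  0  0  0  0  0
 4  0  0  0  0  0  0  0  1  1  1  1  1
 2  0  0  1  1  1  1  1  1  1  2  2  2
 2  0  0  1  1  2  2  2  2  2  2  3  3
 5  0  1  1  1  2  2  2  2  2  2  3  3
 2  0  1  2  2  2  2  2  2  2  3  3  4
 3  0  1  2  2  2  2  3  3  3  3  3  4
 3  0  1  2  2  2  2  3  3  3  3  3  4
 6  0  1  2  3  3  3  3  3  3  3  3  4
 2  0  1  2  3  4  4  4  4  4  4  4  4
 1  0  1  2  3  4  4  4  4  5  5  5  5
dp[10][11] = 5. One LCS (by backtracking along matches): 5, 2, 6, 2, 1.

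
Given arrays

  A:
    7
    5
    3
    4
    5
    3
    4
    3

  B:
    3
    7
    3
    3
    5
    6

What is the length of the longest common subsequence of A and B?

3

Let dp[i][j] be the LCS length of the first i values of A and the first j values of B. dp[i][j] = dp[i-1][j-1]+1 when the i-th and j-th values match, else max(dp[i-1][j], dp[i][j-1]).
    ·  3  7  3  3  5  6
 ·  0  0  0  0  0  0  0
 7  0  0  1  1  1  1  1
 5  0  0  1  1  1  2  2
 3  0  1  1  2  2  2  2
 4  0  1  1  2  2  2  2
 5  0  1  1  2  2  3  3
 3  0  1  1  2  3  3  3
 4  0  1  1  2  3  3  3
 3  0  1  1  2  3  3  3
dp[8][6] = 3. One LCS (by backtracking along matches): 7, 3, 5.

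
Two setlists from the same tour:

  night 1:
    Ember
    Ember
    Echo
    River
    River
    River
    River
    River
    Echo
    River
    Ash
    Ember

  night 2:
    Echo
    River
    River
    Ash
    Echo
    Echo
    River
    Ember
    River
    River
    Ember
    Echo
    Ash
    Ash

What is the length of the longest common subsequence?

One common subsequence of length 8: Echo (night 1 #3, night 2 #1); then River (night 1 #4, night 2 #2); then River (night 1 #5, night 2 #3); then River (night 1 #6, night 2 #7); then River (night 1 #7, night 2 #9); then River (night 1 #8, night 2 #10); then Echo (night 1 #9, night 2 #12); then Ash (night 1 #11, night 2 #14), and the DP table's final entry dp[12][14] is also 8, so no common subsequence is longer.

8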